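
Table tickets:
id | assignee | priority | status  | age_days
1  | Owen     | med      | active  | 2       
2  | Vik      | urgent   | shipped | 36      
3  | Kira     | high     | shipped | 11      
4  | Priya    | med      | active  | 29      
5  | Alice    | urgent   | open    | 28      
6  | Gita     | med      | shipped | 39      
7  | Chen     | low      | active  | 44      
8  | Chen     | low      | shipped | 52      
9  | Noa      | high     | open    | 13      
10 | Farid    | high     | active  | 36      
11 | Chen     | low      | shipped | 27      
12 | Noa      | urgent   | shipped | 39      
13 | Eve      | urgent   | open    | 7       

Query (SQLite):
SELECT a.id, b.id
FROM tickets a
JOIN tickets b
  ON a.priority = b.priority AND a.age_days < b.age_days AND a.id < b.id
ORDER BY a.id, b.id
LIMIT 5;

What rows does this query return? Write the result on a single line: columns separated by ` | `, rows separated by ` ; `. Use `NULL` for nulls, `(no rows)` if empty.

1 | 4 ; 1 | 6 ; 2 | 12 ; 3 | 9 ; 3 | 10

Pairs (a,b) with same priority, a.age_days < b.age_days, a.id < b.id.
priority groups: high:{3,9,10} low:{7,8,11} med:{1,4,6} urgent:{2,5,12,13}
Ordered by (a.id, b.id); first 5.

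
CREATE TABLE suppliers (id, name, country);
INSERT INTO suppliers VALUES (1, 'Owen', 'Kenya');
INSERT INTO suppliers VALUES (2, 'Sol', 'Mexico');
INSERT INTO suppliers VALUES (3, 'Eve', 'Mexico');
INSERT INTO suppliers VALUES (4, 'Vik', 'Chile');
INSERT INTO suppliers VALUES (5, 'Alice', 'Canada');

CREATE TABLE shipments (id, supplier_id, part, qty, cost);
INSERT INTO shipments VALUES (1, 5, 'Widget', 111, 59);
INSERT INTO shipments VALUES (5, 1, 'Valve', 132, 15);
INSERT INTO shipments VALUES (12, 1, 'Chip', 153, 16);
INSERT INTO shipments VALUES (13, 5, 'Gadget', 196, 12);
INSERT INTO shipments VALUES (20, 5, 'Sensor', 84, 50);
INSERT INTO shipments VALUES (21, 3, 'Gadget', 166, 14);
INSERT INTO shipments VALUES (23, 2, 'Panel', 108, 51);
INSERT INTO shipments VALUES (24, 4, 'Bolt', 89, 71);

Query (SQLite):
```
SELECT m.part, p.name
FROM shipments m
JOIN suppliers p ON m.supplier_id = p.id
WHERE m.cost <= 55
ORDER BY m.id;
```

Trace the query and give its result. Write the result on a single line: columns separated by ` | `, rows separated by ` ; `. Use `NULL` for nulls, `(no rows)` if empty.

Valve | Owen ; Chip | Owen ; Gadget | Alice ; Sensor | Alice ; Gadget | Eve ; Panel | Sol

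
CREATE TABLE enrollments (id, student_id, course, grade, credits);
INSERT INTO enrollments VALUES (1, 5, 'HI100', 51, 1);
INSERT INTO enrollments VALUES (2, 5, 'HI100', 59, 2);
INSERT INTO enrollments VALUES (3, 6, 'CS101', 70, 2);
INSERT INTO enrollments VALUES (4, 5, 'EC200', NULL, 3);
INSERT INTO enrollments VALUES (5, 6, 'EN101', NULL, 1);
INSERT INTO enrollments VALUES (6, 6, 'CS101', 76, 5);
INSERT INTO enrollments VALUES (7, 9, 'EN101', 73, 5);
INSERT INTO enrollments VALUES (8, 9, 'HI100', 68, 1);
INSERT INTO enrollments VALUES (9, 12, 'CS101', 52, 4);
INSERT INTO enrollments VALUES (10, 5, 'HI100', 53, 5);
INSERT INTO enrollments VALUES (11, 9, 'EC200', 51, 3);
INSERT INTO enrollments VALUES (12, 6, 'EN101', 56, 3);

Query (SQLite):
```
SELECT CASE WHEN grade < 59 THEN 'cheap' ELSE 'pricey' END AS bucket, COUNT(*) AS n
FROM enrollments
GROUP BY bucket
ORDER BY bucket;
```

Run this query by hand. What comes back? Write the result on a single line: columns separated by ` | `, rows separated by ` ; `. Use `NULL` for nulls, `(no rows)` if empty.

Bucket rows by grade < 59 → 'cheap' else 'pricey'; count each bucket.
NULL < 59 is unknown, so NULL grade falls into ELSE → 'pricey'.

cheap | 5 ; pricey | 7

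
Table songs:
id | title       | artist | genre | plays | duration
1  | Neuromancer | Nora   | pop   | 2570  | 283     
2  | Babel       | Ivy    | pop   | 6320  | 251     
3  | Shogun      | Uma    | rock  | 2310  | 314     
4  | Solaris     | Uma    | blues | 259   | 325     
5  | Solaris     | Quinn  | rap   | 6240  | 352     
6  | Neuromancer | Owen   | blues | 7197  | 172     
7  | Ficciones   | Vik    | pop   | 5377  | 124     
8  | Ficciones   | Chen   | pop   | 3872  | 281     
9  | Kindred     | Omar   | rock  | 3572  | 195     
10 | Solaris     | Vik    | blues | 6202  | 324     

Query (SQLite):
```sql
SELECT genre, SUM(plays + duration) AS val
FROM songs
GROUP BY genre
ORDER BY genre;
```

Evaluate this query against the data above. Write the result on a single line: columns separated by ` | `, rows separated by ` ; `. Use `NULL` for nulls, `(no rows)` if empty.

blues | 14479 ; pop | 19078 ; rap | 6592 ; rock | 6391

For each row compute plays + duration.
Group by genre; take SUM of the expression per group.
  blues: ids {4, 6, 10} → SUM(plays + duration)=14479
  pop: ids {1, 2, 7, 8} → SUM(plays + duration)=19078
  rap: ids {5} → SUM(plays + duration)=6592
  rock: ids {3, 9} → SUM(plays + duration)=6391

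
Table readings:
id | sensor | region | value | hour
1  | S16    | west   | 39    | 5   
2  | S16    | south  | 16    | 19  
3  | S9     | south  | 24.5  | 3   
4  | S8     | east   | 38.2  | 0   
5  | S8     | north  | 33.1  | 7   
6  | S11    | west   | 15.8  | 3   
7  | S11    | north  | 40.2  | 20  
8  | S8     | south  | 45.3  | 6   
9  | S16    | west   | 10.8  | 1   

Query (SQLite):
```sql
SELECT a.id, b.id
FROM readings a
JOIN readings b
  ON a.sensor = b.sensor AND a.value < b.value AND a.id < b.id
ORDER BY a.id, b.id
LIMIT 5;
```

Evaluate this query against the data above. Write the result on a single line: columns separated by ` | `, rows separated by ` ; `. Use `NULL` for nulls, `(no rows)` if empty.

Pairs (a,b) with same sensor, a.value < b.value, a.id < b.id.
sensor groups: S11:{6,7} S16:{1,2,9} S8:{4,5,8} S9:{3}
Ordered by (a.id, b.id); first 5.

4 | 8 ; 5 | 8 ; 6 | 7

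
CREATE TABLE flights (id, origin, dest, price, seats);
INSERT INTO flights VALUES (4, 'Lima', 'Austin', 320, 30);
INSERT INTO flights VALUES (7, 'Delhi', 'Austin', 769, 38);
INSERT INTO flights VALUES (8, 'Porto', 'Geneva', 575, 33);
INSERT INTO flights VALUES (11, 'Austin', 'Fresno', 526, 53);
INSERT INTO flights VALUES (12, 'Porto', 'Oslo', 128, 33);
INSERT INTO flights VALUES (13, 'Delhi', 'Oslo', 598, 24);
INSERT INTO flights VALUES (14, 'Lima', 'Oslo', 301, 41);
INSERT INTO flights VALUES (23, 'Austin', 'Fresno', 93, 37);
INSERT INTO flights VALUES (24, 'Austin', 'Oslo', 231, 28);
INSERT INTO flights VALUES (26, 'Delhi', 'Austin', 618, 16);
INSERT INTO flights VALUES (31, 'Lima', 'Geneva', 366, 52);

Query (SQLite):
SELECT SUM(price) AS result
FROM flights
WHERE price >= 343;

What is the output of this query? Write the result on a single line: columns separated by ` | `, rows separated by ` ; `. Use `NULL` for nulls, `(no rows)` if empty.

3452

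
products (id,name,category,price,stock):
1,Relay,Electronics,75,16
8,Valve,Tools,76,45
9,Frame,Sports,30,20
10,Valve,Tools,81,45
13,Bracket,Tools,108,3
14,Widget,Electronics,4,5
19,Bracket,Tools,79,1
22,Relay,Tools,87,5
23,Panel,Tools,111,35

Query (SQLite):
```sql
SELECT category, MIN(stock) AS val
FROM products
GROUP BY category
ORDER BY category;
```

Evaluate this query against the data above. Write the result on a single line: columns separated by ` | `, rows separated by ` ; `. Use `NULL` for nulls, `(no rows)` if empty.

Electronics | 5 ; Sports | 20 ; Tools | 1

Partition products by category; compute MIN(stock) within each group.
  Electronics: ids {1, 14} → MIN(stock)=5
  Sports: ids {9} → MIN(stock)=20
  Tools: ids {8, 10, 13, 19, 22, 23} → MIN(stock)=1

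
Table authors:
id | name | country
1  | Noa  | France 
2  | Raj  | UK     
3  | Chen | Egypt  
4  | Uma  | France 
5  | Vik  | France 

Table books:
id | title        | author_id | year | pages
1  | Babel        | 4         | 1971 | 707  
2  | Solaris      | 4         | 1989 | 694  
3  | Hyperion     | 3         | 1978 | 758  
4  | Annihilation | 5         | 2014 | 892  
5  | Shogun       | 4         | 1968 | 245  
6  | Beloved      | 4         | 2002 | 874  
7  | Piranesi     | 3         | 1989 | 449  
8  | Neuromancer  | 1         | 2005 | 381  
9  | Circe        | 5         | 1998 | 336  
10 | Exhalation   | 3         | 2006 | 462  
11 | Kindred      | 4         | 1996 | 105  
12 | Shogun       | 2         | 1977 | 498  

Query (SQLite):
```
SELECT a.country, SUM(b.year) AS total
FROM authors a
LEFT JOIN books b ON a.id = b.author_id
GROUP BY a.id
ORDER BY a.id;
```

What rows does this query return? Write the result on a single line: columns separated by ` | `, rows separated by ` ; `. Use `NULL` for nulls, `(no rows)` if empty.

France | 2005 ; UK | 1977 ; Egypt | 5973 ; France | 9926 ; France | 4012

LEFT JOIN keeps every authors row; unmatched ones get NULL for books columns.
Group by authors.id and compute SUM(b.year). SUM over an all-NULL group is NULL.
  1: ids {8} → SUM(b.year)=2005
  2: ids {12} → SUM(b.year)=1977
  3: ids {3, 7, 10} → SUM(b.year)=5973
  4: ids {1, 2, 5, 6, 11} → SUM(b.year)=9926
  5: ids {4, 9} → SUM(b.year)=4012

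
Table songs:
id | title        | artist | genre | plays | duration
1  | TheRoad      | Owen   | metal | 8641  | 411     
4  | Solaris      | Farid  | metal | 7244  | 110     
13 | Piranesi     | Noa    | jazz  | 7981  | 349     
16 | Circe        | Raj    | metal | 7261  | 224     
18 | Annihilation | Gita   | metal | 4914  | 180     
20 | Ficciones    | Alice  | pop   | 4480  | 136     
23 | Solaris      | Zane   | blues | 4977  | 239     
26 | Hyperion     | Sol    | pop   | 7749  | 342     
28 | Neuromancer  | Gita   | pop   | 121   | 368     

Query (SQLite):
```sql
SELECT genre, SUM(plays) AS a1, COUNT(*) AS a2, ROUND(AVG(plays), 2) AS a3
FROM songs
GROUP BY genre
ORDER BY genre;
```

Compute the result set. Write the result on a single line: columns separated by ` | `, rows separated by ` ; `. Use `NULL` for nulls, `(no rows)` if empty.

Group songs by genre.
Per group compute: SUM(plays), COUNT(*), ROUND(AVG(plays), 2).
  blues: ids {23} → SUM(plays)=4977, COUNT(*)=1, ROUND(AVG(plays), 2)=4977
  jazz: ids {13} → SUM(plays)=7981, COUNT(*)=1, ROUND(AVG(plays), 2)=7981
  metal: ids {1, 4, 16, 18} → SUM(plays)=28060, COUNT(*)=4, ROUND(AVG(plays), 2)=7015
  pop: ids {20, 26, 28} → SUM(plays)=12350, COUNT(*)=3, ROUND(AVG(plays), 2)=4116.67

blues | 4977 | 1 | 4977 ; jazz | 7981 | 1 | 7981 ; metal | 28060 | 4 | 7015 ; pop | 12350 | 3 | 4116.67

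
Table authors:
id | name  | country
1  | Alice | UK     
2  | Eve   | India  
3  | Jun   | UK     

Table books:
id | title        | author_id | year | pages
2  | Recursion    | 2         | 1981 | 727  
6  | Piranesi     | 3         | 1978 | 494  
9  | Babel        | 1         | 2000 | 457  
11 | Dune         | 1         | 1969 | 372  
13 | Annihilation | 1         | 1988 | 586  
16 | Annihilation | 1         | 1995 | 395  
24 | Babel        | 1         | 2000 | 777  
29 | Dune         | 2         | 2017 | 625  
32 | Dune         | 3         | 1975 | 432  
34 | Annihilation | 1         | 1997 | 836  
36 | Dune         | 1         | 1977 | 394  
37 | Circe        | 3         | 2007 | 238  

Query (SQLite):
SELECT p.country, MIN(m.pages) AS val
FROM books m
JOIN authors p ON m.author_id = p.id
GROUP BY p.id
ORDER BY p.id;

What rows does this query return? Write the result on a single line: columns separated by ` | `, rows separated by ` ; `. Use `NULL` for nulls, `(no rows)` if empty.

UK | 372 ; India | 625 ; UK | 238

Join each books row to its authors via author_id.
Group joined rows by authors.id; compute MIN(m.pages) per group.
  1: ids {9, 11, 13, 16, 24, 34, 36} → MIN(m.pages)=372
  2: ids {2, 29} → MIN(m.pages)=625
  3: ids {6, 32, 37} → MIN(m.pages)=238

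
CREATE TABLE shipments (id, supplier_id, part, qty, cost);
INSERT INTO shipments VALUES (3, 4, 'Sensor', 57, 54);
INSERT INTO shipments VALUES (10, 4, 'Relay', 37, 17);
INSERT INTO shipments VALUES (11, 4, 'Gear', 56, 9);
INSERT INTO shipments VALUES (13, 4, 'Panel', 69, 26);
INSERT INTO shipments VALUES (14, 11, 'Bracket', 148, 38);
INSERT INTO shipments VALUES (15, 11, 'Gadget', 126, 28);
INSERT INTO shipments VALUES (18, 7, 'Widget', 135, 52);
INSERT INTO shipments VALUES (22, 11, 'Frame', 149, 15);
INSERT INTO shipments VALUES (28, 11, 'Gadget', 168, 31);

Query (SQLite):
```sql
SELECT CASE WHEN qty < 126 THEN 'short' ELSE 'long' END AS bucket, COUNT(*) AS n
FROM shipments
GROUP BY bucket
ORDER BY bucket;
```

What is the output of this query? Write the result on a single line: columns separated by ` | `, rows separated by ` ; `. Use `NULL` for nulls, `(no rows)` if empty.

long | 5 ; short | 4

Bucket rows by qty < 126 → 'short' else 'long'; count each bucket.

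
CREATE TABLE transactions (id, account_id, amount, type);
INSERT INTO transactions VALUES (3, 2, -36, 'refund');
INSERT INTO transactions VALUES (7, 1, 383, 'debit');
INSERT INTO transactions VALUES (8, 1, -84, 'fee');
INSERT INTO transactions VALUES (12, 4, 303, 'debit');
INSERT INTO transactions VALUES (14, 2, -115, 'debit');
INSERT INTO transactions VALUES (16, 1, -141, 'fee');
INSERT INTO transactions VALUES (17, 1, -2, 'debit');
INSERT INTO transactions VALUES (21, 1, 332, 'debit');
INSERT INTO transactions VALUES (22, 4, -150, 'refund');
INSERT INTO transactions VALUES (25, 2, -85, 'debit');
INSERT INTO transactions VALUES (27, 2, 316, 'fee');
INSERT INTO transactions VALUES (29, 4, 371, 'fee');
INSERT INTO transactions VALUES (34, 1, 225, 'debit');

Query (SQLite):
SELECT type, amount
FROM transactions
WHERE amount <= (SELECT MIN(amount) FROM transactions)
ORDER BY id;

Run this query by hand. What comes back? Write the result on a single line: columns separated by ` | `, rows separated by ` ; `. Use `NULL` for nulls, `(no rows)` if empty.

Scalar subquery: MIN(amount) over all transactions rows = -150.
Keep rows where amount <= that value.

refund | -150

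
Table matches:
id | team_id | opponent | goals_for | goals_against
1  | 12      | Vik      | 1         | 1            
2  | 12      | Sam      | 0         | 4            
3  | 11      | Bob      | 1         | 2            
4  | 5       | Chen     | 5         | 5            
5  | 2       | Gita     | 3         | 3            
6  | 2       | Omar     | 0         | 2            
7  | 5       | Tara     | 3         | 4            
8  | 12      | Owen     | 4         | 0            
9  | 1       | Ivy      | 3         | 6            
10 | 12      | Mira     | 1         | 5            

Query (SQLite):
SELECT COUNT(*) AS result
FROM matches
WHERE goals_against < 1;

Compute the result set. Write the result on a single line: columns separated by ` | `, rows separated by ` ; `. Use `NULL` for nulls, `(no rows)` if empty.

1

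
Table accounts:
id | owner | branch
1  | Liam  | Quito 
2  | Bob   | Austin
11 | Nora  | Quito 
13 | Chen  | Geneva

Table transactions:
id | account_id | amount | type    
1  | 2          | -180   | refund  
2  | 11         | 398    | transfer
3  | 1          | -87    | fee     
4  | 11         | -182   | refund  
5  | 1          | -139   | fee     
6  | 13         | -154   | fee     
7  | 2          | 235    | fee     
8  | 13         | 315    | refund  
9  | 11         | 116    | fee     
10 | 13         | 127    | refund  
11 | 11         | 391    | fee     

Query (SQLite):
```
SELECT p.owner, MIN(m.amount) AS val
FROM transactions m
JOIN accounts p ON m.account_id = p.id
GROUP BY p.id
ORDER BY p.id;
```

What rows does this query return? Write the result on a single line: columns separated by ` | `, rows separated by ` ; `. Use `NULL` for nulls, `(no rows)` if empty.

Join each transactions row to its accounts via account_id.
Group joined rows by accounts.id; compute MIN(m.amount) per group.
  1: ids {3, 5} → MIN(m.amount)=-139
  2: ids {1, 7} → MIN(m.amount)=-180
  11: ids {2, 4, 9, 11} → MIN(m.amount)=-182
  13: ids {6, 8, 10} → MIN(m.amount)=-154

Liam | -139 ; Bob | -180 ; Nora | -182 ; Chen | -154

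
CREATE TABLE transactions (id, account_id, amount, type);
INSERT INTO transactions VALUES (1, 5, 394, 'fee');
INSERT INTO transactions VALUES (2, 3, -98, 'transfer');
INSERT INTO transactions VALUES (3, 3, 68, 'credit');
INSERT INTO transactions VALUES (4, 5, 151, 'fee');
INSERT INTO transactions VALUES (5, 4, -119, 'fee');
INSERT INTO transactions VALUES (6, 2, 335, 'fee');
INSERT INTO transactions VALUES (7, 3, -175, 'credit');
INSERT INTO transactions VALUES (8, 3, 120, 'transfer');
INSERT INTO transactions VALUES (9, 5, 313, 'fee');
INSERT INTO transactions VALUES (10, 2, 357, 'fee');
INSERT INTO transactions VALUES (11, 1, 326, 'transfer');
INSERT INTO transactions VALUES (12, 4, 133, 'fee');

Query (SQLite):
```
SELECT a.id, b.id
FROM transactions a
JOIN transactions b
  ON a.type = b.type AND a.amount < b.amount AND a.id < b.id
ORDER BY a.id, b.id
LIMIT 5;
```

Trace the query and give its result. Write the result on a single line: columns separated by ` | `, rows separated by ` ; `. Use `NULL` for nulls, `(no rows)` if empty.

2 | 8 ; 2 | 11 ; 4 | 6 ; 4 | 9 ; 4 | 10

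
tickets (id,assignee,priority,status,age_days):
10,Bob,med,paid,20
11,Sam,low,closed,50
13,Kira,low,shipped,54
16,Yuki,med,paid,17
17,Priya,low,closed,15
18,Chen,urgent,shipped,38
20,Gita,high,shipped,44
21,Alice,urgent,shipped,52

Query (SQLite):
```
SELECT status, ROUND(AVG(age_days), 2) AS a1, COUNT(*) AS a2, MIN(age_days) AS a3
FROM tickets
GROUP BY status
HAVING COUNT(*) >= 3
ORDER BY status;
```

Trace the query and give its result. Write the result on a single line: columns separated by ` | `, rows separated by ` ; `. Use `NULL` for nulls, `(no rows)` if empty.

shipped | 47 | 4 | 38

Group tickets by status.
Per group compute: ROUND(AVG(age_days), 2), COUNT(*), MIN(age_days).
HAVING: drop groups with fewer than 3 rows.
  closed: ids {11, 17} → ROUND(AVG(age_days), 2)=32.5, COUNT(*)=2, MIN(age_days)=15
  paid: ids {10, 16} → ROUND(AVG(age_days), 2)=18.5, COUNT(*)=2, MIN(age_days)=17
  shipped: ids {13, 18, 20, 21} → ROUND(AVG(age_days), 2)=47, COUNT(*)=4, MIN(age_days)=38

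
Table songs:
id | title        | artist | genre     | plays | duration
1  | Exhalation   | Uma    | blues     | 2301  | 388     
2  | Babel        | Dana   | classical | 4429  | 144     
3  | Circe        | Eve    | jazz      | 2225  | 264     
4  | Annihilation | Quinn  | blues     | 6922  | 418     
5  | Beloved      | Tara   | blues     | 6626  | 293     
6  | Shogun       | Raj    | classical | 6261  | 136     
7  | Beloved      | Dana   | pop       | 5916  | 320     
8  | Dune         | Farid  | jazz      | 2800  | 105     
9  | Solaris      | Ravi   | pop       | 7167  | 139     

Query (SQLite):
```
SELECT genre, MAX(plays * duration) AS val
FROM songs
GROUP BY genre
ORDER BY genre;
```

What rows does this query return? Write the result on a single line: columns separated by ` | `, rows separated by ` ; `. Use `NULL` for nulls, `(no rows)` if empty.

blues | 2893396 ; classical | 851496 ; jazz | 587400 ; pop | 1893120

For each row compute plays * duration.
Group by genre; take MAX of the expression per group.
  blues: ids {1, 4, 5} → MAX(plays * duration)=2893396
  classical: ids {2, 6} → MAX(plays * duration)=851496
  jazz: ids {3, 8} → MAX(plays * duration)=587400
  pop: ids {7, 9} → MAX(plays * duration)=1893120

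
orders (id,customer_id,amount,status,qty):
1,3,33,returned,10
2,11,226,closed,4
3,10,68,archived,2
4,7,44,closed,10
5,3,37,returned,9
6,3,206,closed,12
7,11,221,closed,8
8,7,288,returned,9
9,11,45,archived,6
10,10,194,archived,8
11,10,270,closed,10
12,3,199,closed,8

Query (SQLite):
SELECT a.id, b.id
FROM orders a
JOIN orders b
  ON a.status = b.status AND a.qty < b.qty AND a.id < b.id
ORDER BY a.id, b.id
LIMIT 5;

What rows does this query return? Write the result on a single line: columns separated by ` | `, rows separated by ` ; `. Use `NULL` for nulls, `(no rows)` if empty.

2 | 4 ; 2 | 6 ; 2 | 7 ; 2 | 11 ; 2 | 12

Pairs (a,b) with same status, a.qty < b.qty, a.id < b.id.
status groups: archived:{3,9,10} closed:{2,4,6,7,11,12} returned:{1,5,8}
Ordered by (a.id, b.id); first 5.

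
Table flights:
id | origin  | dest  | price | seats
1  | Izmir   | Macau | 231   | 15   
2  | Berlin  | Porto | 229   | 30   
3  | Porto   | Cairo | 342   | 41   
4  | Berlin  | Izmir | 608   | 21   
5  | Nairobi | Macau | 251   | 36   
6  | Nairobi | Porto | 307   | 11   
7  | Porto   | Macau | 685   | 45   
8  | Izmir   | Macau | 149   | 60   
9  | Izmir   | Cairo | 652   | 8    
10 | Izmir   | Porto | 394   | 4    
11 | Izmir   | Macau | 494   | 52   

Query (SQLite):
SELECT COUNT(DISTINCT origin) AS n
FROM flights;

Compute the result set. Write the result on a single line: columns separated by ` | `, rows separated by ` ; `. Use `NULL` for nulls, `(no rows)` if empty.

4

Count distinct non-NULL origin values.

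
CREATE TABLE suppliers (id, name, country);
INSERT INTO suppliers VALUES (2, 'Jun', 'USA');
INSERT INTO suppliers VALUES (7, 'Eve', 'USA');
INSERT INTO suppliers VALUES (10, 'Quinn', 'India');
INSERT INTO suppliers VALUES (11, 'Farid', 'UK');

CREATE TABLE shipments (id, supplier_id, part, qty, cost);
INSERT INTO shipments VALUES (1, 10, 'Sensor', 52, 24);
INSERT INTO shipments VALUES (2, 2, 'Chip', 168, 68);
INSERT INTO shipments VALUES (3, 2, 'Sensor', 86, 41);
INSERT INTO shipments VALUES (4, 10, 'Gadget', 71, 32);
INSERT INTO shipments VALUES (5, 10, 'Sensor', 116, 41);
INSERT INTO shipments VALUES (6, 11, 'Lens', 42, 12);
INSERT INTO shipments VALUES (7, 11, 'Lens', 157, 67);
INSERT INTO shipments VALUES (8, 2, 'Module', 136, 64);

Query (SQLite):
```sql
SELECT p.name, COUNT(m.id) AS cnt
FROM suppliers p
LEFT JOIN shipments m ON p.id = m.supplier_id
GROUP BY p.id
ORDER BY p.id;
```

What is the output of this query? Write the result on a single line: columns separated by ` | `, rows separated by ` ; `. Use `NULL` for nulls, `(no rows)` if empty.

Jun | 3 ; Eve | 0 ; Quinn | 3 ; Farid | 2

LEFT JOIN keeps every suppliers row; unmatched ones get NULL for shipments columns.
Group by suppliers.id and compute COUNT(m.id). COUNT(col) of an all-NULL group is 0.
  2: ids {2, 3, 8} → COUNT(m.id)=3
  7: ids {—} → COUNT(m.id)=0
  10: ids {1, 4, 5} → COUNT(m.id)=3
  11: ids {6, 7} → COUNT(m.id)=2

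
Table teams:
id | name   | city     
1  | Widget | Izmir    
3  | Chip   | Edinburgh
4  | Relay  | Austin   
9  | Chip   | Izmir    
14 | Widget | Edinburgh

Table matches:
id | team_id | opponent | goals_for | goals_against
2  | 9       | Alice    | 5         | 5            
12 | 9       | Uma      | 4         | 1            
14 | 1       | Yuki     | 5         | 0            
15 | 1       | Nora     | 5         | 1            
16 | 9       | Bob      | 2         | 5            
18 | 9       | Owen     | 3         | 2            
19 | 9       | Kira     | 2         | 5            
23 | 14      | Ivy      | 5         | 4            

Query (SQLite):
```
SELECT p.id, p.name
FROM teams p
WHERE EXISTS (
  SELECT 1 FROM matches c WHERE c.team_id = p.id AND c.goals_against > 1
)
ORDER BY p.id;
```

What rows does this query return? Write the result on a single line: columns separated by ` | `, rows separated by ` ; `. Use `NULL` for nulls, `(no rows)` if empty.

9 | Chip ; 14 | Widget

For each teams row, check whether any matches with matching team_id has goals_against > 1.
Keep rows where that is true.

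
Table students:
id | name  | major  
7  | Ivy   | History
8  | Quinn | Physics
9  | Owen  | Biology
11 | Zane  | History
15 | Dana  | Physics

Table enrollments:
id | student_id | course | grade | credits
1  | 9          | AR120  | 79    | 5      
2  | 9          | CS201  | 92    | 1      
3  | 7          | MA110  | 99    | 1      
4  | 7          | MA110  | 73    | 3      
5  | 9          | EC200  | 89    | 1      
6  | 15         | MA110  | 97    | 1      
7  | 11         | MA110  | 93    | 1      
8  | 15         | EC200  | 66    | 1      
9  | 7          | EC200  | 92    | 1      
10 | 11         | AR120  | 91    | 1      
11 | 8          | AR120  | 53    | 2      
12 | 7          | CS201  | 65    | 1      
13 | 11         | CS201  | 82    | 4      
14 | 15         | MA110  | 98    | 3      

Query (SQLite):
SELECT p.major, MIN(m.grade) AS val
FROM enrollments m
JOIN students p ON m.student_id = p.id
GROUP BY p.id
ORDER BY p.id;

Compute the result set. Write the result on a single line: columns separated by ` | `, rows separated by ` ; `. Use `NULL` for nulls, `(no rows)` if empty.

Join each enrollments row to its students via student_id.
Group joined rows by students.id; compute MIN(m.grade) per group.
  7: ids {3, 4, 9, 12} → MIN(m.grade)=65
  8: ids {11} → MIN(m.grade)=53
  9: ids {1, 2, 5} → MIN(m.grade)=79
  11: ids {7, 10, 13} → MIN(m.grade)=82
  15: ids {6, 8, 14} → MIN(m.grade)=66

History | 65 ; Physics | 53 ; Biology | 79 ; History | 82 ; Physics | 66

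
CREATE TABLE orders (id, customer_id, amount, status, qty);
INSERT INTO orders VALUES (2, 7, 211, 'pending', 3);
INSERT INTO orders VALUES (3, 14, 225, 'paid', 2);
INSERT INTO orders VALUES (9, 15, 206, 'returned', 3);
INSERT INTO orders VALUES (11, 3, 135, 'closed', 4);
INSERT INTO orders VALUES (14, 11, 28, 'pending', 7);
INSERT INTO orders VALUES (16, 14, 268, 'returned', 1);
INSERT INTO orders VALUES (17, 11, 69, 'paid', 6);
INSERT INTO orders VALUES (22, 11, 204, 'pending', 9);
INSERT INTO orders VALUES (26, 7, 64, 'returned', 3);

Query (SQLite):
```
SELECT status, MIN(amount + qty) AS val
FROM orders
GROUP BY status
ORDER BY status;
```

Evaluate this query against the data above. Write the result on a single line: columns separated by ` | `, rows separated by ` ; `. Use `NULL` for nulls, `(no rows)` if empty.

For each row compute amount + qty.
Group by status; take MIN of the expression per group.
  closed: ids {11} → MIN(amount + qty)=139
  paid: ids {3, 17} → MIN(amount + qty)=75
  pending: ids {2, 14, 22} → MIN(amount + qty)=35
  returned: ids {9, 16, 26} → MIN(amount + qty)=67

closed | 139 ; paid | 75 ; pending | 35 ; returned | 67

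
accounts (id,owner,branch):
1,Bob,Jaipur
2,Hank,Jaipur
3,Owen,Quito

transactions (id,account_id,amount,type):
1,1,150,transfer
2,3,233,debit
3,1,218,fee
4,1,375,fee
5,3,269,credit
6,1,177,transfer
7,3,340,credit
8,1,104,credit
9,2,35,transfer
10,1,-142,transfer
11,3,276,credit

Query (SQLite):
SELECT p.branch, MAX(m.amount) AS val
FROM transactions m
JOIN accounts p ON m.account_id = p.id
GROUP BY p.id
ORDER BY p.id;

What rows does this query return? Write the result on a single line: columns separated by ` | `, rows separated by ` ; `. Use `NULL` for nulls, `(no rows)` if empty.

Jaipur | 375 ; Jaipur | 35 ; Quito | 340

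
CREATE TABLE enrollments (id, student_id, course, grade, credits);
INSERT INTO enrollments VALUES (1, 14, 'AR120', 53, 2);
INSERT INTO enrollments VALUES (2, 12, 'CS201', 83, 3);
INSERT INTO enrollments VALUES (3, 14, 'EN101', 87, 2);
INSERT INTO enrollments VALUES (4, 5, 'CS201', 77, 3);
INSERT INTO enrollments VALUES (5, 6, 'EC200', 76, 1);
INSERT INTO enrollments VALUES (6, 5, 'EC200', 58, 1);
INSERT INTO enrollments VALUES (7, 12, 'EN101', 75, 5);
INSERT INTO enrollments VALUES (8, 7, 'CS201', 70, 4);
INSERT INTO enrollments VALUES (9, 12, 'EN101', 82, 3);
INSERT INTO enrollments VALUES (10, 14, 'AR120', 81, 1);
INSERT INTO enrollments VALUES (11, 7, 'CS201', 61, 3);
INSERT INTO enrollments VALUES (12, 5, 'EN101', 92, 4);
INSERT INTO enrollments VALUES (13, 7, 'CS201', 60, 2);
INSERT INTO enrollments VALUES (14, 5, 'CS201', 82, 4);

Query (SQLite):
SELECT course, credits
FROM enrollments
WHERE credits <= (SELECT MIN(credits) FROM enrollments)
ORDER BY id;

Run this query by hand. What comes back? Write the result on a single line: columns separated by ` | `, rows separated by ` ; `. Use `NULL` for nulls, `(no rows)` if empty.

EC200 | 1 ; EC200 | 1 ; AR120 | 1

Scalar subquery: MIN(credits) over all enrollments rows = 1.
Keep rows where credits <= that value.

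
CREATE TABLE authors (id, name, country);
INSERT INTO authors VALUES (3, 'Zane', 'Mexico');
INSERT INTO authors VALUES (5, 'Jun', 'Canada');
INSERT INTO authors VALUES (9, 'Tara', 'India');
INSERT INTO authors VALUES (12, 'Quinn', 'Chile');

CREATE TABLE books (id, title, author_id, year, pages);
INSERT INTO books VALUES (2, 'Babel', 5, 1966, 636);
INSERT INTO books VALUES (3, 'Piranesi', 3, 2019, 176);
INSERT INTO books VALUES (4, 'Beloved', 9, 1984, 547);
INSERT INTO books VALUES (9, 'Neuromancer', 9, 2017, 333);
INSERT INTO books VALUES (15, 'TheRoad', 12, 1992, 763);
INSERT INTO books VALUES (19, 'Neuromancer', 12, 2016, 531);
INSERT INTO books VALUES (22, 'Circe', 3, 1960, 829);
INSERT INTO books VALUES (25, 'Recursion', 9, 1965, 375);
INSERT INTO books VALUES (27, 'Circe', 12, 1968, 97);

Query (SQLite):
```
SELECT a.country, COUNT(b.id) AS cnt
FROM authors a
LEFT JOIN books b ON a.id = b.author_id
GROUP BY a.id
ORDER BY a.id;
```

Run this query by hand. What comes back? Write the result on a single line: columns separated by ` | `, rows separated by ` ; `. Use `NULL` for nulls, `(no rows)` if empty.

Mexico | 2 ; Canada | 1 ; India | 3 ; Chile | 3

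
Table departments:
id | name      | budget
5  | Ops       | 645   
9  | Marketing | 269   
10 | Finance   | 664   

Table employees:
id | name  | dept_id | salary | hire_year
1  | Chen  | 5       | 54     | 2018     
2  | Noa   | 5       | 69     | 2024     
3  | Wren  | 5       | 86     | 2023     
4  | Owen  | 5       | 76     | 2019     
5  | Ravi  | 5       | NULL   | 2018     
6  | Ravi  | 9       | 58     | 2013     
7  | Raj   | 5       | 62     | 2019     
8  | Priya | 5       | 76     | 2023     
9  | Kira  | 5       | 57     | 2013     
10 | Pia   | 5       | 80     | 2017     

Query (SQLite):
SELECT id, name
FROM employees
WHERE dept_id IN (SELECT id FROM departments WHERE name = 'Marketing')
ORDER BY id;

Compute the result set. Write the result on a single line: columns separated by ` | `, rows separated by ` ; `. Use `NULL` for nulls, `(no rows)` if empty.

6 | Ravi

Inner query: departments.id where name = 'Marketing'.
Outer: keep employees rows whose dept_id is in that set.
Inner query → {9}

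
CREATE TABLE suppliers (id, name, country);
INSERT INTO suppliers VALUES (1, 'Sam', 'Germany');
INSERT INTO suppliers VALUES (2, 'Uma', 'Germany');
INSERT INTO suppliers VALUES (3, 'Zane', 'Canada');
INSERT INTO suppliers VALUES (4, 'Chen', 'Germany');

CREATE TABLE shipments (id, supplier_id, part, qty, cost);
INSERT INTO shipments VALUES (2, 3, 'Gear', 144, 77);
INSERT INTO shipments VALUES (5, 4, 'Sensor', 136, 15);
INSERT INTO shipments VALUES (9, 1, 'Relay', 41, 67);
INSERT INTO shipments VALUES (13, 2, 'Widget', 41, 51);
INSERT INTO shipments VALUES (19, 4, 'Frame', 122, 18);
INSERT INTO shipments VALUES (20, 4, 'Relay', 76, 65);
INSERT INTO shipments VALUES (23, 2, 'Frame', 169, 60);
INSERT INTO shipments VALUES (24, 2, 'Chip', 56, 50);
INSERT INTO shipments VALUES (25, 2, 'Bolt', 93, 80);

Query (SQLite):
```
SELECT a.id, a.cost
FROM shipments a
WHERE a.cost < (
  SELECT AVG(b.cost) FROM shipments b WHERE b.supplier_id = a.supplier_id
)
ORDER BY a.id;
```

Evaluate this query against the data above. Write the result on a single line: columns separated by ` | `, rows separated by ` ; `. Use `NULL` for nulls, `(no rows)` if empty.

5 | 15 ; 13 | 51 ; 19 | 18 ; 23 | 60 ; 24 | 50

For each shipments row a, compute AVG(cost) over rows sharing a.supplier_id.
Keep row a if a.cost < that per-group AVG.
  supplier_id=1: AVG(cost) = 67.0
  supplier_id=2: AVG(cost) = 60.25
  supplier_id=3: AVG(cost) = 77.0
  supplier_id=4: AVG(cost) = 32.666667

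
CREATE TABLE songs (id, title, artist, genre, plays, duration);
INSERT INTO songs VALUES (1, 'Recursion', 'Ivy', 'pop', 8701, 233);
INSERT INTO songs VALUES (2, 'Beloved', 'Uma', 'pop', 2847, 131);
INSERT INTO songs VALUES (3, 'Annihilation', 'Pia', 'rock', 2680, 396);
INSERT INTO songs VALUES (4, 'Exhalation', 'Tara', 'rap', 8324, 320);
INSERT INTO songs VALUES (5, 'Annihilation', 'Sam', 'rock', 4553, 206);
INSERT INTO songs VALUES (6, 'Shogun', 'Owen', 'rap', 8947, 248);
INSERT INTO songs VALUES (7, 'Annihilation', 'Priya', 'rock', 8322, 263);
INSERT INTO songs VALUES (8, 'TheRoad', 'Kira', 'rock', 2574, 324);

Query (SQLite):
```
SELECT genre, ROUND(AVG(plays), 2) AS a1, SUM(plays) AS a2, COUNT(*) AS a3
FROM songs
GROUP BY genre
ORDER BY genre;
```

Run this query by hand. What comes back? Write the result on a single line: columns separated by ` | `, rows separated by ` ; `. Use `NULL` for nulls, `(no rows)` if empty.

Group songs by genre.
Per group compute: ROUND(AVG(plays), 2), SUM(plays), COUNT(*).
  pop: ids {1, 2} → ROUND(AVG(plays), 2)=5774, SUM(plays)=11548, COUNT(*)=2
  rap: ids {4, 6} → ROUND(AVG(plays), 2)=8635.5, SUM(plays)=17271, COUNT(*)=2
  rock: ids {3, 5, 7, 8} → ROUND(AVG(plays), 2)=4532.25, SUM(plays)=18129, COUNT(*)=4

pop | 5774 | 11548 | 2 ; rap | 8635.5 | 17271 | 2 ; rock | 4532.25 | 18129 | 4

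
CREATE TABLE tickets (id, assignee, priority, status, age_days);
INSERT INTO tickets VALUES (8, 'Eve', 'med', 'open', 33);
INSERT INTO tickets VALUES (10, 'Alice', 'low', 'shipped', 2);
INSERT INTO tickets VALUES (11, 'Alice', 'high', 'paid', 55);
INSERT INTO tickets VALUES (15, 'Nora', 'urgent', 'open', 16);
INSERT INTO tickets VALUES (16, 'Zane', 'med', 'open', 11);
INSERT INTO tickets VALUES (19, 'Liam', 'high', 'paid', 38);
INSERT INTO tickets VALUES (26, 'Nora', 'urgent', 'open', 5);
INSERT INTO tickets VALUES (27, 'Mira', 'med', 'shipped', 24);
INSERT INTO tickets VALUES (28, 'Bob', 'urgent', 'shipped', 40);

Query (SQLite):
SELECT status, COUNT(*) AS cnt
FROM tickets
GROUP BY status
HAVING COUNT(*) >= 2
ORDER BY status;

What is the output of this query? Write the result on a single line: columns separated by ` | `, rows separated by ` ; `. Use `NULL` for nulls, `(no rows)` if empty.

open | 4 ; paid | 2 ; shipped | 3

Partition tickets by status; compute COUNT(*) within each group.
HAVING: keep groups with count ≥ 2.
  open: ids {8, 15, 16, 26} → COUNT(*)=4
  paid: ids {11, 19} → COUNT(*)=2
  shipped: ids {10, 27, 28} → COUNT(*)=3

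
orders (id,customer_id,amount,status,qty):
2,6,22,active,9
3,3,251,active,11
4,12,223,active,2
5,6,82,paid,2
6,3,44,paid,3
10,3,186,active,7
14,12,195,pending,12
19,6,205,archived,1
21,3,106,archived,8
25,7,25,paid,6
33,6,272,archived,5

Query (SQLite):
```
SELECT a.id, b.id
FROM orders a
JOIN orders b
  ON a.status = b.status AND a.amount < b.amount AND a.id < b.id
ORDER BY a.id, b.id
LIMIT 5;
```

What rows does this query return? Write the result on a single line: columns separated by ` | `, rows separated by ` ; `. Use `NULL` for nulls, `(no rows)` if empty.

2 | 3 ; 2 | 4 ; 2 | 10 ; 19 | 33 ; 21 | 33

Pairs (a,b) with same status, a.amount < b.amount, a.id < b.id.
status groups: active:{2,3,4,10} archived:{19,21,33} paid:{5,6,25} pending:{14}
Ordered by (a.id, b.id); first 5.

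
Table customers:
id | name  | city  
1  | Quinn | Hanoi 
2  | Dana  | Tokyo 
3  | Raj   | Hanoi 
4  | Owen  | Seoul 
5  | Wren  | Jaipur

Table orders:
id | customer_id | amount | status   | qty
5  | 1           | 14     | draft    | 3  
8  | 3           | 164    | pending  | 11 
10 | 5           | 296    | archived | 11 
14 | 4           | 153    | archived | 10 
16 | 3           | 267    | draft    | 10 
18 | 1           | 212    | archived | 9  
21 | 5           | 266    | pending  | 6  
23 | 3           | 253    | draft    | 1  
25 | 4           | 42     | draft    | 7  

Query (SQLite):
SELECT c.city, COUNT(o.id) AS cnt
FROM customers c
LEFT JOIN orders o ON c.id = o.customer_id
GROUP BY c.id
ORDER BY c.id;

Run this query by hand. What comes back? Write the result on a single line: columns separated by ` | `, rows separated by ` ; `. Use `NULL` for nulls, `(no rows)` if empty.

Hanoi | 2 ; Tokyo | 0 ; Hanoi | 3 ; Seoul | 2 ; Jaipur | 2

LEFT JOIN keeps every customers row; unmatched ones get NULL for orders columns.
Group by customers.id and compute COUNT(o.id). COUNT(col) of an all-NULL group is 0.
  1: ids {5, 18} → COUNT(o.id)=2
  2: ids {—} → COUNT(o.id)=0
  3: ids {8, 16, 23} → COUNT(o.id)=3
  4: ids {14, 25} → COUNT(o.id)=2
  5: ids {10, 21} → COUNT(o.id)=2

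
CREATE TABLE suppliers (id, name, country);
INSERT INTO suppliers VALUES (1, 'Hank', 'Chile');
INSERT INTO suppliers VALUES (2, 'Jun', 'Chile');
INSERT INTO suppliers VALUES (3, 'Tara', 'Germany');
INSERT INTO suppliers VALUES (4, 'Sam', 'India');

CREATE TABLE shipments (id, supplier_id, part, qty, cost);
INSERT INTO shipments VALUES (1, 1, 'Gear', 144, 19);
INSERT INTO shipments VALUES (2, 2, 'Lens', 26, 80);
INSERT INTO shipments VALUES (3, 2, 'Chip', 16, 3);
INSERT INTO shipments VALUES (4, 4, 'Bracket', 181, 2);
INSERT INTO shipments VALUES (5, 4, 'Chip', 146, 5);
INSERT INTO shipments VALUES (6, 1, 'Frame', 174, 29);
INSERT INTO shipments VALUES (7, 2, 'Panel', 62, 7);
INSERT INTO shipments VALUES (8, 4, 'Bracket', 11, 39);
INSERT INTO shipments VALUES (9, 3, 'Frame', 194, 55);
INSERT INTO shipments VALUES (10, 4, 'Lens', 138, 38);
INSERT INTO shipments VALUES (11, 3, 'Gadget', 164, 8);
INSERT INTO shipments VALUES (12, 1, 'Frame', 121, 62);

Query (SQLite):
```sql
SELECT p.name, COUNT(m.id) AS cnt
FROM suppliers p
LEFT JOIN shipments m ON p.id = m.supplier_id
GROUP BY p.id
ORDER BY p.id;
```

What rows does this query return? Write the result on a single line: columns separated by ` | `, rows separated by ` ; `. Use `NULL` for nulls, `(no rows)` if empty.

Hank | 3 ; Jun | 3 ; Tara | 2 ; Sam | 4

LEFT JOIN keeps every suppliers row; unmatched ones get NULL for shipments columns.
Group by suppliers.id and compute COUNT(m.id). COUNT(col) of an all-NULL group is 0.
  1: ids {1, 6, 12} → COUNT(m.id)=3
  2: ids {2, 3, 7} → COUNT(m.id)=3
  3: ids {9, 11} → COUNT(m.id)=2
  4: ids {4, 5, 8, 10} → COUNT(m.id)=4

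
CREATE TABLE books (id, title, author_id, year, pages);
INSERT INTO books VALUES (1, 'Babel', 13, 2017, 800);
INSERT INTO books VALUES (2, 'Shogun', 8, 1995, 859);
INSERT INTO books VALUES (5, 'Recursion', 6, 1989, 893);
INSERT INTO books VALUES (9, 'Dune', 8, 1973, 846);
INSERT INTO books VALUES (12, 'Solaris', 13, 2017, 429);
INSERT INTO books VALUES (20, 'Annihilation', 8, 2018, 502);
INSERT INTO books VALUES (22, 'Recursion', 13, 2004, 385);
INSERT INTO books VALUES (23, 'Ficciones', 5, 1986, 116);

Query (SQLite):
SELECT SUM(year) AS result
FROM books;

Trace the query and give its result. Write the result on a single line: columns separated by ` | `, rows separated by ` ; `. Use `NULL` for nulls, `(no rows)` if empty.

All year values: [2017, 1995, 1989, 1973, 2017, 2018, 2004, 1986].
SUM of non-NULL values = 15999.

15999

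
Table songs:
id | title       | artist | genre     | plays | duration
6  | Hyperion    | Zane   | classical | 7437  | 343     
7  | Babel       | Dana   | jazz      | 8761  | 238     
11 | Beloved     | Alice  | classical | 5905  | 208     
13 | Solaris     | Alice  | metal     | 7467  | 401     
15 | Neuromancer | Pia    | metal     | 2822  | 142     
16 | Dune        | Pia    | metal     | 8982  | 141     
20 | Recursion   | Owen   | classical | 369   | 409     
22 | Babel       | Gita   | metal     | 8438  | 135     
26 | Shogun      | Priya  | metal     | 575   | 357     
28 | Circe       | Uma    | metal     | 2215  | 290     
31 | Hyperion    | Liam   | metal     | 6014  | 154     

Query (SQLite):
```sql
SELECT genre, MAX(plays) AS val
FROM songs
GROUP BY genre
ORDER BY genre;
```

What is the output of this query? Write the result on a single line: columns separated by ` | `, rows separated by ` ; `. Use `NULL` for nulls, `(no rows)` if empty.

classical | 7437 ; jazz | 8761 ; metal | 8982

Partition songs by genre; compute MAX(plays) within each group.
  classical: ids {6, 11, 20} → MAX(plays)=7437
  jazz: ids {7} → MAX(plays)=8761
  metal: ids {13, 15, 16, 22, 26, 28, 31} → MAX(plays)=8982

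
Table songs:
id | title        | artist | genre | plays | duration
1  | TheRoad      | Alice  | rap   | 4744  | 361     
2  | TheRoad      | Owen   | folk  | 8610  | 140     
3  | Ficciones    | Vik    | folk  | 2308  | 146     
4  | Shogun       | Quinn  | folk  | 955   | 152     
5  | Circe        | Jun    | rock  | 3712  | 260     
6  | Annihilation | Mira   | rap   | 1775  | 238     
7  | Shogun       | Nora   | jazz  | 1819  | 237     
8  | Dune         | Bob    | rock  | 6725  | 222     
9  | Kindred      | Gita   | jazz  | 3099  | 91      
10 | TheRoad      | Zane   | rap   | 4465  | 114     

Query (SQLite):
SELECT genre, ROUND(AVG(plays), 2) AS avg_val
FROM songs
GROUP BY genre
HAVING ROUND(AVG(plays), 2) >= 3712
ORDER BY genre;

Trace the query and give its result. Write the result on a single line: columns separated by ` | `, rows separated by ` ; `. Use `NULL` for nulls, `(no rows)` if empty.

Partition songs by genre; compute ROUND(AVG(plays), 2) within each group.
HAVING: keep groups where ROUND(AVG(plays), 2) >= 3712.
  folk: ids {2, 3, 4} → ROUND(AVG(plays), 2)=3957.67
  jazz: ids {7, 9} → ROUND(AVG(plays), 2)=2459
  rap: ids {1, 6, 10} → ROUND(AVG(plays), 2)=3661.33
  rock: ids {5, 8} → ROUND(AVG(plays), 2)=5218.5

folk | 3957.67 ; rock | 5218.5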